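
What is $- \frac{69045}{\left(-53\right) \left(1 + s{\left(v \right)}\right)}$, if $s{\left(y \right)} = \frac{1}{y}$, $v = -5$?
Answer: $\frac{345225}{212} \approx 1628.4$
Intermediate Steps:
$- \frac{69045}{\left(-53\right) \left(1 + s{\left(v \right)}\right)} = - \frac{69045}{\left(-53\right) \left(1 + \frac{1}{-5}\right)} = - \frac{69045}{\left(-53\right) \left(1 - \frac{1}{5}\right)} = - \frac{69045}{\left(-53\right) \frac{4}{5}} = - \frac{69045}{- \frac{212}{5}} = \left(-69045\right) \left(- \frac{5}{212}\right) = \frac{345225}{212}$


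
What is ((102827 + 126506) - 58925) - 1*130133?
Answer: 40275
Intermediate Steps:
((102827 + 126506) - 58925) - 1*130133 = (229333 - 58925) - 130133 = 170408 - 130133 = 40275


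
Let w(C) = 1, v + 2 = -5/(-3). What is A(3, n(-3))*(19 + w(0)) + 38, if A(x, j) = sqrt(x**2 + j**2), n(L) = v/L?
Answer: 38 + 20*sqrt(730)/9 ≈ 98.041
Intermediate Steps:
v = -1/3 (v = -2 - 5/(-3) = -2 - 5*(-1/3) = -2 + 5/3 = -1/3 ≈ -0.33333)
n(L) = -1/(3*L)
A(x, j) = sqrt(j**2 + x**2)
A(3, n(-3))*(19 + w(0)) + 38 = sqrt((-1/3/(-3))**2 + 3**2)*(19 + 1) + 38 = sqrt((-1/3*(-1/3))**2 + 9)*20 + 38 = sqrt((1/9)**2 + 9)*20 + 38 = sqrt(1/81 + 9)*20 + 38 = sqrt(730/81)*20 + 38 = (sqrt(730)/9)*20 + 38 = 20*sqrt(730)/9 + 38 = 38 + 20*sqrt(730)/9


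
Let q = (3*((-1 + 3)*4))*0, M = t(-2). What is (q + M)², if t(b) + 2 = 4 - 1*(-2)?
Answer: 16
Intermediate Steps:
t(b) = 4 (t(b) = -2 + (4 - 1*(-2)) = -2 + (4 + 2) = -2 + 6 = 4)
M = 4
q = 0 (q = (3*(2*4))*0 = (3*8)*0 = 24*0 = 0)
(q + M)² = (0 + 4)² = 4² = 16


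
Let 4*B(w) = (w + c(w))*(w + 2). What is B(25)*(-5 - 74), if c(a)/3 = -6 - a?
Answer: 36261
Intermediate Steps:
c(a) = -18 - 3*a (c(a) = 3*(-6 - a) = -18 - 3*a)
B(w) = (-18 - 2*w)*(2 + w)/4 (B(w) = ((w + (-18 - 3*w))*(w + 2))/4 = ((-18 - 2*w)*(2 + w))/4 = (-18 - 2*w)*(2 + w)/4)
B(25)*(-5 - 74) = (-9 - 11/2*25 - ½*25²)*(-5 - 74) = (-9 - 275/2 - ½*625)*(-79) = (-9 - 275/2 - 625/2)*(-79) = -459*(-79) = 36261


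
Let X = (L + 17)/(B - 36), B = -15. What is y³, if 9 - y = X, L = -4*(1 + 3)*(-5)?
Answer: 171879616/132651 ≈ 1295.7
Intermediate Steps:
L = 80 (L = -4*4*(-5) = -16*(-5) = 80)
X = -97/51 (X = (80 + 17)/(-15 - 36) = 97/(-51) = 97*(-1/51) = -97/51 ≈ -1.9020)
y = 556/51 (y = 9 - 1*(-97/51) = 9 + 97/51 = 556/51 ≈ 10.902)
y³ = (556/51)³ = 171879616/132651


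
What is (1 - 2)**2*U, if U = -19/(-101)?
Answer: 19/101 ≈ 0.18812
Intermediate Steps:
U = 19/101 (U = -19*(-1/101) = 19/101 ≈ 0.18812)
(1 - 2)**2*U = (1 - 2)**2*(19/101) = (-1)**2*(19/101) = 1*(19/101) = 19/101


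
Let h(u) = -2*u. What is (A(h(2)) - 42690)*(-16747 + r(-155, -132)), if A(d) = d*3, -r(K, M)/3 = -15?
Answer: 713208804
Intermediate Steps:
r(K, M) = 45 (r(K, M) = -3*(-15) = 45)
A(d) = 3*d
(A(h(2)) - 42690)*(-16747 + r(-155, -132)) = (3*(-2*2) - 42690)*(-16747 + 45) = (3*(-4) - 42690)*(-16702) = (-12 - 42690)*(-16702) = -42702*(-16702) = 713208804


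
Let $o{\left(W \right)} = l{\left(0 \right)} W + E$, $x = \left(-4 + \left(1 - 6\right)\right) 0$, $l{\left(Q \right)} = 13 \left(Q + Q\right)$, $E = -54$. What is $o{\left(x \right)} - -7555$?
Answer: $7501$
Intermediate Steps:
$l{\left(Q \right)} = 26 Q$ ($l{\left(Q \right)} = 13 \cdot 2 Q = 26 Q$)
$x = 0$ ($x = \left(-4 + \left(1 - 6\right)\right) 0 = \left(-4 - 5\right) 0 = \left(-9\right) 0 = 0$)
$o{\left(W \right)} = -54$ ($o{\left(W \right)} = 26 \cdot 0 W - 54 = 0 W - 54 = 0 - 54 = -54$)
$o{\left(x \right)} - -7555 = -54 - -7555 = -54 + 7555 = 7501$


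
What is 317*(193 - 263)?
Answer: -22190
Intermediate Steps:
317*(193 - 263) = 317*(-70) = -22190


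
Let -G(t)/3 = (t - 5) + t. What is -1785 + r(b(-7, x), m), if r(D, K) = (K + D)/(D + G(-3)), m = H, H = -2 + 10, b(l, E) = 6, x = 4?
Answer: -69601/39 ≈ -1784.6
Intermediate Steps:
G(t) = 15 - 6*t (G(t) = -3*((t - 5) + t) = -3*((-5 + t) + t) = -3*(-5 + 2*t) = 15 - 6*t)
H = 8
m = 8
r(D, K) = (D + K)/(33 + D) (r(D, K) = (K + D)/(D + (15 - 6*(-3))) = (D + K)/(D + (15 + 18)) = (D + K)/(D + 33) = (D + K)/(33 + D))
-1785 + r(b(-7, x), m) = -1785 + (6 + 8)/(33 + 6) = -1785 + 14/39 = -69601/39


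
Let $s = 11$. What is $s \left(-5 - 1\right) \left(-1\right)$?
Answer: $66$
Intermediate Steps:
$s \left(-5 - 1\right) \left(-1\right) = 11 \left(-5 - 1\right) \left(-1\right) = 11 \left(-6\right) \left(-1\right) = \left(-66\right) \left(-1\right) = 66$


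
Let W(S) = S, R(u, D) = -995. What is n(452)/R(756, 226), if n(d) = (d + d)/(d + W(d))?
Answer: -1/995 ≈ -0.0010050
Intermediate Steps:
n(d) = 1 (n(d) = (d + d)/(d + d) = (2*d)/((2*d)) = (2*d)*(1/(2*d)) = 1)
n(452)/R(756, 226) = 1/(-995) = 1*(-1/995) = -1/995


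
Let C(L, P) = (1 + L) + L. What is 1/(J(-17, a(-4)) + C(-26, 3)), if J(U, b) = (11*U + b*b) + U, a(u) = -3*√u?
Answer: -1/291 ≈ -0.0034364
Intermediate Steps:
C(L, P) = 1 + 2*L
J(U, b) = b² + 12*U (J(U, b) = (11*U + b²) + U = (b² + 11*U) + U = b² + 12*U)
1/(J(-17, a(-4)) + C(-26, 3)) = 1/(((-6*I)² + 12*(-17)) + (1 + 2*(-26))) = 1/(((-6*I)² - 204) + (1 - 52)) = 1/(((-6*I)² - 204) - 51) = 1/((-36 - 204) - 51) = 1/(-240 - 51) = 1/(-291) = -1/291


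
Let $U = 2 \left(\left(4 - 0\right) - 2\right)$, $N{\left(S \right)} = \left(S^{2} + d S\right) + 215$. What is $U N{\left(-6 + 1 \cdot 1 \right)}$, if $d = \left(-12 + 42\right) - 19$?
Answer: $740$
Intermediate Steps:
$d = 11$ ($d = 30 - 19 = 11$)
$N{\left(S \right)} = 215 + S^{2} + 11 S$ ($N{\left(S \right)} = \left(S^{2} + 11 S\right) + 215 = 215 + S^{2} + 11 S$)
$U = 4$ ($U = 2 \left(\left(4 + 0\right) - 2\right) = 2 \left(4 - 2\right) = 2 \cdot 2 = 4$)
$U N{\left(-6 + 1 \cdot 1 \right)} = 4 \left(215 + \left(-6 + 1 \cdot 1\right)^{2} + 11 \left(-6 + 1 \cdot 1\right)\right) = 4 \left(215 + \left(-6 + 1\right)^{2} + 11 \left(-6 + 1\right)\right) = 4 \left(215 + \left(-5\right)^{2} + 11 \left(-5\right)\right) = 4 \left(215 + 25 - 55\right) = 4 \cdot 185 = 740$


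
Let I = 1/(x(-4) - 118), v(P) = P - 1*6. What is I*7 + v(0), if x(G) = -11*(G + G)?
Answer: -187/30 ≈ -6.2333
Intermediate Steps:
v(P) = -6 + P (v(P) = P - 6 = -6 + P)
x(G) = -22*G
I = -1/30 (I = 1/(-22*(-4) - 118) = 1/(88 - 118) = 1/(-30) = -1/30 ≈ -0.033333)
I*7 + v(0) = -1/30*7 + (-6 + 0) = -7/30 - 6 = -187/30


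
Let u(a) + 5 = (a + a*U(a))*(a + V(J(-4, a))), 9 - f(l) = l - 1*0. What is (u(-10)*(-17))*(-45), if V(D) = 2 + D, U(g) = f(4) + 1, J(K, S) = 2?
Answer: 317475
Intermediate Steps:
f(l) = 9 - l (f(l) = 9 - (l - 1*0) = 9 - (l + 0) = 9 - l)
U(g) = 6 (U(g) = (9 - 1*4) + 1 = (9 - 4) + 1 = 5 + 1 = 6)
u(a) = -5 + 7*a*(4 + a) (u(a) = -5 + (a + a*6)*(a + (2 + 2)) = -5 + (a + 6*a)*(a + 4) = -5 + (7*a)*(4 + a) = -5 + 7*a*(4 + a))
(u(-10)*(-17))*(-45) = ((-5 + 7*(-10)**2 + 28*(-10))*(-17))*(-45) = ((-5 + 7*100 - 280)*(-17))*(-45) = ((-5 + 700 - 280)*(-17))*(-45) = (415*(-17))*(-45) = -7055*(-45) = 317475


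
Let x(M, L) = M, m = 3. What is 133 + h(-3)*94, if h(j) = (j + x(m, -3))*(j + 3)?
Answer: 133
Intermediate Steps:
h(j) = (3 + j)² (h(j) = (j + 3)*(j + 3) = (3 + j)*(3 + j) = (3 + j)²)
133 + h(-3)*94 = 133 + (9 + (-3)² + 6*(-3))*94 = 133 + (9 + 9 - 18)*94 = 133 + 0*94 = 133 + 0 = 133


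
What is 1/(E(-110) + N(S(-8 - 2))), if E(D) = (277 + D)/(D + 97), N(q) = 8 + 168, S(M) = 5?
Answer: 13/2121 ≈ 0.0061292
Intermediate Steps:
N(q) = 176
E(D) = (277 + D)/(97 + D)
1/(E(-110) + N(S(-8 - 2))) = 1/((277 - 110)/(97 - 110) + 176) = 1/(167/(-13) + 176) = 1/(-1/13*167 + 176) = 1/(-167/13 + 176) = 1/(2121/13) = 13/2121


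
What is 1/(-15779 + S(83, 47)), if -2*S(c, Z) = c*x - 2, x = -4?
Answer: -1/15612 ≈ -6.4053e-5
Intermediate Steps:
S(c, Z) = 1 + 2*c (S(c, Z) = -(c*(-4) - 2)/2 = -(-4*c - 2)/2 = -(-2 - 4*c)/2 = 1 + 2*c)
1/(-15779 + S(83, 47)) = 1/(-15779 + (1 + 2*83)) = 1/(-15779 + (1 + 166)) = 1/(-15779 + 167) = 1/(-15612) = -1/15612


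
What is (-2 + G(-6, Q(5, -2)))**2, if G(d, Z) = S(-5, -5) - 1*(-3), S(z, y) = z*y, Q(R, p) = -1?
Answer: 676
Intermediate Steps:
S(z, y) = y*z
G(d, Z) = 28 (G(d, Z) = -5*(-5) - 1*(-3) = 25 + 3 = 28)
(-2 + G(-6, Q(5, -2)))**2 = (-2 + 28)**2 = 26**2 = 676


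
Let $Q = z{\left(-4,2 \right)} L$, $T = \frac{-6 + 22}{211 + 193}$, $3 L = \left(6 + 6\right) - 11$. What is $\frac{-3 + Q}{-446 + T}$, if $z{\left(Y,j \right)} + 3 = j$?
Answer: $\frac{505}{67563} \approx 0.0074745$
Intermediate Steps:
$z{\left(Y,j \right)} = -3 + j$
$L = \frac{1}{3}$ ($L = \frac{\left(6 + 6\right) - 11}{3} = \frac{12 - 11}{3} = \frac{1}{3} \cdot 1 = \frac{1}{3} \approx 0.33333$)
$T = \frac{4}{101}$ ($T = \frac{16}{404} = 16 \cdot \frac{1}{404} = \frac{4}{101} \approx 0.039604$)
$Q = - \frac{1}{3}$ ($Q = \left(-3 + 2\right) \frac{1}{3} = \left(-1\right) \frac{1}{3} = - \frac{1}{3} \approx -0.33333$)
$\frac{-3 + Q}{-446 + T} = \frac{-3 - \frac{1}{3}}{-446 + \frac{4}{101}} = - \frac{10}{3 \left(- \frac{45042}{101}\right)} = \left(- \frac{10}{3}\right) \left(- \frac{101}{45042}\right) = \frac{505}{67563}$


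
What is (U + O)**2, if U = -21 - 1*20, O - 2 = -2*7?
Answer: 2809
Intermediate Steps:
O = -12 (O = 2 - 2*7 = 2 - 14 = -12)
U = -41 (U = -21 - 20 = -41)
(U + O)**2 = (-41 - 12)**2 = (-53)**2 = 2809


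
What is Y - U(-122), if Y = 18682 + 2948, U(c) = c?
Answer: 21752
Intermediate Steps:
Y = 21630
Y - U(-122) = 21630 - 1*(-122) = 21630 + 122 = 21752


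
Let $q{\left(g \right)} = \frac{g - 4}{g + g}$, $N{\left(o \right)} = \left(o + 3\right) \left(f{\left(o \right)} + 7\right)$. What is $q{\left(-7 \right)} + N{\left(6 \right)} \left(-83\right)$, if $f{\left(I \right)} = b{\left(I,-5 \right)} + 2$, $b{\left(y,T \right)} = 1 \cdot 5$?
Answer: $- \frac{146401}{14} \approx -10457.0$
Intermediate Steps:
$b{\left(y,T \right)} = 5$
$f{\left(I \right)} = 7$ ($f{\left(I \right)} = 5 + 2 = 7$)
$N{\left(o \right)} = 42 + 14 o$ ($N{\left(o \right)} = \left(o + 3\right) \left(7 + 7\right) = \left(3 + o\right) 14 = 42 + 14 o$)
$q{\left(g \right)} = \frac{-4 + g}{2 g}$
$q{\left(-7 \right)} + N{\left(6 \right)} \left(-83\right) = \frac{-4 - 7}{2 \left(-7\right)} + \left(42 + 14 \cdot 6\right) \left(-83\right) = \frac{1}{2} \left(- \frac{1}{7}\right) \left(-11\right) + \left(42 + 84\right) \left(-83\right) = \frac{11}{14} + 126 \left(-83\right) = \frac{11}{14} - 10458 = - \frac{146401}{14}$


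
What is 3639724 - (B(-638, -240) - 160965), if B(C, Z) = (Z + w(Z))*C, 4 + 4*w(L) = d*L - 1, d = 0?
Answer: 7293543/2 ≈ 3.6468e+6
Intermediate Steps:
w(L) = -5/4 (w(L) = -1 + (0*L - 1)/4 = -1 + (0 - 1)/4 = -1 + (¼)*(-1) = -1 - ¼ = -5/4)
B(C, Z) = C*(-5/4 + Z) (B(C, Z) = (Z - 5/4)*C = (-5/4 + Z)*C = C*(-5/4 + Z))
3639724 - (B(-638, -240) - 160965) = 3639724 - ((¼)*(-638)*(-5 + 4*(-240)) - 160965) = 3639724 - ((¼)*(-638)*(-5 - 960) - 160965) = 3639724 - ((¼)*(-638)*(-965) - 160965) = 3639724 - (307835/2 - 160965) = 3639724 - 1*(-14095/2) = 3639724 + 14095/2 = 7293543/2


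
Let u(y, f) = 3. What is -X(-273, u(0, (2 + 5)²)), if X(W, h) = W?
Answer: 273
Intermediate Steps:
-X(-273, u(0, (2 + 5)²)) = -1*(-273) = 273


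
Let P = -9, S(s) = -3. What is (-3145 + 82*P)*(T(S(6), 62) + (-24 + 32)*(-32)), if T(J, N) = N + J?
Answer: 764951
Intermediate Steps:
T(J, N) = J + N
(-3145 + 82*P)*(T(S(6), 62) + (-24 + 32)*(-32)) = (-3145 + 82*(-9))*((-3 + 62) + (-24 + 32)*(-32)) = (-3145 - 738)*(59 + 8*(-32)) = -3883*(59 - 256) = -3883*(-197) = 764951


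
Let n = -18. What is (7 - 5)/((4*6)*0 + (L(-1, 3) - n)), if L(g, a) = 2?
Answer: ⅒ ≈ 0.10000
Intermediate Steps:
(7 - 5)/((4*6)*0 + (L(-1, 3) - n)) = (7 - 5)/((4*6)*0 + (2 - 1*(-18))) = 2/(24*0 + (2 + 18)) = 2/(0 + 20) = 2/20 = (1/20)*2 = ⅒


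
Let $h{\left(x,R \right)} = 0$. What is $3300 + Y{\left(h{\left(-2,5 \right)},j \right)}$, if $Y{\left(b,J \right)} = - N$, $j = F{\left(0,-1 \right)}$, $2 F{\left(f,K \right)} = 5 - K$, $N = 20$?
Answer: $3280$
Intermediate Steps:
$F{\left(f,K \right)} = \frac{5}{2} - \frac{K}{2}$ ($F{\left(f,K \right)} = \frac{5 - K}{2} = \frac{5}{2} - \frac{K}{2}$)
$j = 3$ ($j = \frac{5}{2} - - \frac{1}{2} = \frac{5}{2} + \frac{1}{2} = 3$)
$Y{\left(b,J \right)} = -20$ ($Y{\left(b,J \right)} = \left(-1\right) 20 = -20$)
$3300 + Y{\left(h{\left(-2,5 \right)},j \right)} = 3300 - 20 = 3280$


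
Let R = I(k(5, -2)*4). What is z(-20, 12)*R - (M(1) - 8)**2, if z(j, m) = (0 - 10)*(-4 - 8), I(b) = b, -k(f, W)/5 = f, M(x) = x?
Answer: -12049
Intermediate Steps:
k(f, W) = -5*f
R = -100 (R = -5*5*4 = -25*4 = -100)
z(j, m) = 120 (z(j, m) = -10*(-12) = 120)
z(-20, 12)*R - (M(1) - 8)**2 = 120*(-100) - (1 - 8)**2 = -12000 - 1*(-7)**2 = -12000 - 1*49 = -12000 - 49 = -12049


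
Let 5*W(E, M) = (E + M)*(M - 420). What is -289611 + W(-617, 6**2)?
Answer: -1224951/5 ≈ -2.4499e+5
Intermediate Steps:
W(E, M) = (-420 + M)*(E + M)/5 (W(E, M) = ((E + M)*(M - 420))/5 = ((E + M)*(-420 + M))/5 = ((-420 + M)*(E + M))/5 = (-420 + M)*(E + M)/5)
-289611 + W(-617, 6**2) = -289611 + (-84*(-617) - 84*6**2 + (6**2)**2/5 + (1/5)*(-617)*6**2) = -289611 + (51828 - 84*36 + (1/5)*36**2 + (1/5)*(-617)*36) = -289611 + (51828 - 3024 + (1/5)*1296 - 22212/5) = -289611 + (51828 - 3024 + 1296/5 - 22212/5) = -289611 + 223104/5 = -1224951/5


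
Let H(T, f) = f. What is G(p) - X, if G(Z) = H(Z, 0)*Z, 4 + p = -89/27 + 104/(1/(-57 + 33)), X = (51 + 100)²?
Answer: -22801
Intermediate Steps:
X = 22801 (X = 151² = 22801)
p = -67589/27 (p = -4 + (-89/27 + 104/(1/(-57 + 33))) = -4 + (-89*1/27 + 104/(1/(-24))) = -4 + (-89/27 + 104/(-1/24)) = -4 + (-89/27 + 104*(-24)) = -4 + (-89/27 - 2496) = -4 - 67481/27 = -67589/27 ≈ -2503.3)
G(Z) = 0 (G(Z) = 0*Z = 0)
G(p) - X = 0 - 1*22801 = 0 - 22801 = -22801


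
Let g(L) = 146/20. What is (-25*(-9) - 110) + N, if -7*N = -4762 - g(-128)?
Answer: 55743/70 ≈ 796.33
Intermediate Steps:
g(L) = 73/10 (g(L) = 146*(1/20) = 73/10)
N = 47693/70 (N = -(-4762 - 1*73/10)/7 = -(-4762 - 73/10)/7 = -1/7*(-47693/10) = 47693/70 ≈ 681.33)
(-25*(-9) - 110) + N = (-25*(-9) - 110) + 47693/70 = (225 - 110) + 47693/70 = 115 + 47693/70 = 55743/70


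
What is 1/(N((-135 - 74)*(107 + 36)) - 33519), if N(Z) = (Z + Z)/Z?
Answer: -1/33517 ≈ -2.9836e-5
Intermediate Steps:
N(Z) = 2 (N(Z) = (2*Z)/Z = 2)
1/(N((-135 - 74)*(107 + 36)) - 33519) = 1/(2 - 33519) = 1/(-33517) = -1/33517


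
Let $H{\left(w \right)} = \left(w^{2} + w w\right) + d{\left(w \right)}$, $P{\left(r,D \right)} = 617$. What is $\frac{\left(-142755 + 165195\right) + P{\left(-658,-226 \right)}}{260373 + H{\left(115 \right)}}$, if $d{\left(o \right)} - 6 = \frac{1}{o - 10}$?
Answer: $\frac{2420985}{30117046} \approx 0.080386$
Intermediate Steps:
$d{\left(o \right)} = 6 + \frac{1}{-10 + o}$ ($d{\left(o \right)} = 6 + \frac{1}{o - 10} = 6 + \frac{1}{-10 + o}$)
$H{\left(w \right)} = 2 w^{2} + \frac{-59 + 6 w}{-10 + w}$ ($H{\left(w \right)} = \left(w^{2} + w w\right) + \frac{-59 + 6 w}{-10 + w} = \left(w^{2} + w^{2}\right) + \frac{-59 + 6 w}{-10 + w} = 2 w^{2} + \frac{-59 + 6 w}{-10 + w}$)
$\frac{\left(-142755 + 165195\right) + P{\left(-658,-226 \right)}}{260373 + H{\left(115 \right)}} = \frac{\left(-142755 + 165195\right) + 617}{260373 + \frac{-59 + 6 \cdot 115 + 2 \cdot 115^{2} \left(-10 + 115\right)}{-10 + 115}} = \frac{22440 + 617}{260373 + \frac{-59 + 690 + 2 \cdot 13225 \cdot 105}{105}} = \frac{23057}{260373 + \frac{-59 + 690 + 2777250}{105}} = \frac{23057}{260373 + \frac{1}{105} \cdot 2777881} = \frac{23057}{260373 + \frac{2777881}{105}} = \frac{23057}{\frac{30117046}{105}} = 23057 \cdot \frac{105}{30117046} = \frac{2420985}{30117046}$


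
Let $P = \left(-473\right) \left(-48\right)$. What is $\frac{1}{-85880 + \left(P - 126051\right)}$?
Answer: $- \frac{1}{189227} \approx -5.2847 \cdot 10^{-6}$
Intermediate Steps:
$P = 22704$
$\frac{1}{-85880 + \left(P - 126051\right)} = \frac{1}{-85880 + \left(22704 - 126051\right)} = \frac{1}{-85880 - 103347} = \frac{1}{-189227} = - \frac{1}{189227}$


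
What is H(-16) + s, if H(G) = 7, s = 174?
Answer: 181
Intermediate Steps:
H(-16) + s = 7 + 174 = 181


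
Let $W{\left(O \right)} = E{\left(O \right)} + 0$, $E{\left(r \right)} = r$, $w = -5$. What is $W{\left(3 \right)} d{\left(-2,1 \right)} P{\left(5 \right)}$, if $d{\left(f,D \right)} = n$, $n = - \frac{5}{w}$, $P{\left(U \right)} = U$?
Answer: $15$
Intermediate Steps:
$n = 1$ ($n = - \frac{5}{-5} = \left(-5\right) \left(- \frac{1}{5}\right) = 1$)
$W{\left(O \right)} = O$ ($W{\left(O \right)} = O + 0 = O$)
$d{\left(f,D \right)} = 1$
$W{\left(3 \right)} d{\left(-2,1 \right)} P{\left(5 \right)} = 3 \cdot 1 \cdot 5 = 3 \cdot 5 = 15$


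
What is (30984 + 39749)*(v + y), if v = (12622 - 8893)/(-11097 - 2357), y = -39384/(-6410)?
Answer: 17894368411959/43120070 ≈ 4.1499e+5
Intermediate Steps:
y = 19692/3205 (y = -39384*(-1/6410) = 19692/3205 ≈ 6.1441)
v = -3729/13454 (v = 3729/(-13454) = 3729*(-1/13454) = -3729/13454 ≈ -0.27717)
(30984 + 39749)*(v + y) = (30984 + 39749)*(-3729/13454 + 19692/3205) = 70733*(252984723/43120070) = 17894368411959/43120070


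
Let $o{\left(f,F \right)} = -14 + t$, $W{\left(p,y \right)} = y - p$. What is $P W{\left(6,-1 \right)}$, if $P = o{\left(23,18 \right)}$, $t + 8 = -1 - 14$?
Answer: $259$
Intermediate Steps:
$t = -23$ ($t = -8 - 15 = -23$)
$o{\left(f,F \right)} = -37$ ($o{\left(f,F \right)} = -14 - 23 = -37$)
$P = -37$
$P W{\left(6,-1 \right)} = - 37 \left(-1 - 6\right) = \left(-37\right) \left(-7\right) = 259$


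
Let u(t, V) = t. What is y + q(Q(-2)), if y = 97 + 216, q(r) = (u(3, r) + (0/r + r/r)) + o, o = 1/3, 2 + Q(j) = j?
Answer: 952/3 ≈ 317.33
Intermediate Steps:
Q(j) = -2 + j
o = ⅓ ≈ 0.33333
q(r) = 13/3 (q(r) = (3 + (0/r + r/r)) + ⅓ = (3 + (0 + 1)) + ⅓ = (3 + 1) + ⅓ = 4 + ⅓ = 13/3)
y = 313
y + q(Q(-2)) = 313 + 13/3 = 952/3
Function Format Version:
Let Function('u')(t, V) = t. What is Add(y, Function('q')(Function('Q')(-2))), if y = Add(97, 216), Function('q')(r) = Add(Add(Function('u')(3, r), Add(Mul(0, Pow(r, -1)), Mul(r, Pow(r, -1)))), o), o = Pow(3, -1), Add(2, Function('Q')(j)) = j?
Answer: Rational(952, 3) ≈ 317.33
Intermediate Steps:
Function('Q')(j) = Add(-2, j)
o = Rational(1, 3) ≈ 0.33333
Function('q')(r) = Rational(13, 3) (Function('q')(r) = Add(Add(3, Add(Mul(0, Pow(r, -1)), Mul(r, Pow(r, -1)))), Rational(1, 3)) = Add(Add(3, Add(0, 1)), Rational(1, 3)) = Add(Add(3, 1), Rational(1, 3)) = Add(4, Rational(1, 3)) = Rational(13, 3))
y = 313
Add(y, Function('q')(Function('Q')(-2))) = Add(313, Rational(13, 3)) = Rational(952, 3)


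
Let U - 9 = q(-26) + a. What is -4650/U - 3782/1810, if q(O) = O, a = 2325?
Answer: -4286339/1044370 ≈ -4.1042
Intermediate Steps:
U = 2308 (U = 9 + (-26 + 2325) = 9 + 2299 = 2308)
-4650/U - 3782/1810 = -4650/2308 - 3782/1810 = -4650*1/2308 - 3782*1/1810 = -2325/1154 - 1891/905 = -4286339/1044370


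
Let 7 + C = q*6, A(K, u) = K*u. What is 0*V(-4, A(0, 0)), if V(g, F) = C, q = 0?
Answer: 0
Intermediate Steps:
C = -7 (C = -7 + 0*6 = -7 + 0 = -7)
V(g, F) = -7
0*V(-4, A(0, 0)) = 0*(-7) = 0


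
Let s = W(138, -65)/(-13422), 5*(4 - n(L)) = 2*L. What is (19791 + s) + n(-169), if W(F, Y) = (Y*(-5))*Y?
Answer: 1333084711/67110 ≈ 19864.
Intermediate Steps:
W(F, Y) = -5*Y² (W(F, Y) = (-5*Y)*Y = -5*Y²)
n(L) = 4 - 2*L/5
s = 21125/13422 (s = -5*(-65)²/(-13422) = -5*4225*(-1/13422) = -21125*(-1/13422) = 21125/13422 ≈ 1.5739)
(19791 + s) + n(-169) = (19791 + 21125/13422) + (4 - ⅖*(-169)) = 265655927/13422 + (4 + 338/5) = 265655927/13422 + 358/5 = 1333084711/67110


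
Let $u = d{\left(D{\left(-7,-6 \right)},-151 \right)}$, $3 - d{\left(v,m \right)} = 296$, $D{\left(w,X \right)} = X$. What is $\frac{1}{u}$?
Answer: $- \frac{1}{293} \approx -0.003413$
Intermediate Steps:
$d{\left(v,m \right)} = -293$ ($d{\left(v,m \right)} = 3 - 296 = -293$)
$u = -293$
$\frac{1}{u} = \frac{1}{-293} = - \frac{1}{293}$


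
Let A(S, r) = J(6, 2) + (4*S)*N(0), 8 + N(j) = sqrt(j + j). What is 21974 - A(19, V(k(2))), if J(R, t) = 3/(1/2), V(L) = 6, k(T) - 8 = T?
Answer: 22576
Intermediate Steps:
k(T) = 8 + T
N(j) = -8 + sqrt(2)*sqrt(j) (N(j) = -8 + sqrt(j + j) = -8 + sqrt(2*j) = -8 + sqrt(2)*sqrt(j))
J(R, t) = 6 (J(R, t) = 3/(1/2) = 3*2 = 6)
A(S, r) = 6 - 32*S (A(S, r) = 6 + (4*S)*(-8 + sqrt(2)*sqrt(0)) = 6 + (4*S)*(-8 + sqrt(2)*0) = 6 + (4*S)*(-8 + 0) = 6 + (4*S)*(-8) = 6 - 32*S)
21974 - A(19, V(k(2))) = 21974 - (6 - 32*19) = 21974 - (6 - 608) = 21974 - 1*(-602) = 21974 + 602 = 22576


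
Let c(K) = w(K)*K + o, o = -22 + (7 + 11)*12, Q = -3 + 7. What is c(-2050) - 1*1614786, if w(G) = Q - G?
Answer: -5825292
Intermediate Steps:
Q = 4
o = 194 (o = -22 + 18*12 = -22 + 216 = 194)
w(G) = 4 - G
c(K) = 194 + K*(4 - K) (c(K) = (4 - K)*K + 194 = K*(4 - K) + 194 = 194 + K*(4 - K))
c(-2050) - 1*1614786 = (194 - 1*(-2050)*(-4 - 2050)) - 1*1614786 = (194 - 1*(-2050)*(-2054)) - 1614786 = (194 - 4210700) - 1614786 = -4210506 - 1614786 = -5825292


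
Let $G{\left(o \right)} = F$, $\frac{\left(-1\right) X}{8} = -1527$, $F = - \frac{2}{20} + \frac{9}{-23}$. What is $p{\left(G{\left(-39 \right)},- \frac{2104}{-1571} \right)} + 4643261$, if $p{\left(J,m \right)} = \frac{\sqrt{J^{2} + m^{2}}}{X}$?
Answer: $4643261 + \frac{\sqrt{265692981929}}{4414007280} \approx 4.6433 \cdot 10^{6}$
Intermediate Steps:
$F = - \frac{113}{230}$ ($F = \left(-2\right) \frac{1}{20} + 9 \left(- \frac{1}{23}\right) = - \frac{1}{10} - \frac{9}{23} = - \frac{113}{230} \approx -0.4913$)
$X = 12216$ ($X = \left(-8\right) \left(-1527\right) = 12216$)
$G{\left(o \right)} = - \frac{113}{230}$
$p{\left(J,m \right)} = \frac{\sqrt{J^{2} + m^{2}}}{12216}$
$p{\left(G{\left(-39 \right)},- \frac{2104}{-1571} \right)} + 4643261 = \frac{\sqrt{\left(- \frac{113}{230}\right)^{2} + \left(- \frac{2104}{-1571}\right)^{2}}}{12216} + 4643261 = \frac{\sqrt{\frac{12769}{52900} + \left(\left(-2104\right) \left(- \frac{1}{1571}\right)\right)^{2}}}{12216} + 4643261 = \frac{\sqrt{\frac{12769}{52900} + \left(\frac{2104}{1571}\right)^{2}}}{12216} + 4643261 = \frac{\sqrt{\frac{12769}{52900} + \frac{4426816}{2468041}}}{12216} + 4643261 = \frac{\sqrt{\frac{265692981929}{130559368900}}}{12216} + 4643261 = \frac{\frac{1}{361330} \sqrt{265692981929}}{12216} + 4643261 = \frac{\sqrt{265692981929}}{4414007280} + 4643261 = 4643261 + \frac{\sqrt{265692981929}}{4414007280}$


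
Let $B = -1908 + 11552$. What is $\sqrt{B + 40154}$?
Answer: $\sqrt{49798} \approx 223.15$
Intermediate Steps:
$B = 9644$
$\sqrt{B + 40154} = \sqrt{9644 + 40154} = \sqrt{49798}$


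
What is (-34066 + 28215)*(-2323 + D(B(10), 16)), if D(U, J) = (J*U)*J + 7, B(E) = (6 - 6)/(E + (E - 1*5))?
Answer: 13550916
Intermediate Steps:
B(E) = 0 (B(E) = 0/(E + (E - 5)) = 0/(E + (-5 + E)) = 0/(-5 + 2*E) = 0)
D(U, J) = 7 + U*J**2 (D(U, J) = U*J**2 + 7 = 7 + U*J**2)
(-34066 + 28215)*(-2323 + D(B(10), 16)) = (-34066 + 28215)*(-2323 + (7 + 0*16**2)) = -5851*(-2323 + (7 + 0*256)) = -5851*(-2323 + (7 + 0)) = -5851*(-2323 + 7) = -5851*(-2316) = 13550916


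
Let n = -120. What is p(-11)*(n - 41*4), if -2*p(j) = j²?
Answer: 17182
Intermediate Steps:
p(j) = -j²/2
p(-11)*(n - 41*4) = (-½*(-11)²)*(-120 - 41*4) = (-½*121)*(-120 - 164) = -121/2*(-284) = 17182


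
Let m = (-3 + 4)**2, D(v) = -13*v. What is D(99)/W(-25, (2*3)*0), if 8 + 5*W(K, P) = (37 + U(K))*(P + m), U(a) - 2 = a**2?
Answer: -6435/656 ≈ -9.8094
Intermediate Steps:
U(a) = 2 + a**2
m = 1 (m = 1**2 = 1)
W(K, P) = -8/5 + (1 + P)*(39 + K**2)/5 (W(K, P) = -8/5 + ((37 + (2 + K**2))*(P + 1))/5 = -8/5 + ((39 + K**2)*(1 + P))/5 = -8/5 + ((1 + P)*(39 + K**2))/5 = -8/5 + (1 + P)*(39 + K**2)/5)
D(99)/W(-25, (2*3)*0) = (-13*99)/(31/5 + (1/5)*(-25)**2 + 39*((2*3)*0)/5 + (1/5)*((2*3)*0)*(-25)**2) = -1287/(31/5 + (1/5)*625 + 39*(6*0)/5 + (1/5)*(6*0)*625) = -1287/(31/5 + 125 + (39/5)*0 + (1/5)*0*625) = -1287/(31/5 + 125 + 0 + 0) = -1287/656/5 = -1287*5/656 = -6435/656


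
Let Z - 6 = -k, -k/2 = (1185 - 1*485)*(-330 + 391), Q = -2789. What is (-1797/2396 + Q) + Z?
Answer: 330465/4 ≈ 82616.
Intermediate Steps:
k = -85400 (k = -2*(1185 - 1*485)*(-330 + 391) = -2*(1185 - 485)*61 = -1400*61 = -2*42700 = -85400)
Z = 85406 (Z = 6 - 1*(-85400) = 6 + 85400 = 85406)
(-1797/2396 + Q) + Z = (-1797/2396 - 2789) + 85406 = (-1797*1/2396 - 2789) + 85406 = (-¾ - 2789) + 85406 = -11159/4 + 85406 = 330465/4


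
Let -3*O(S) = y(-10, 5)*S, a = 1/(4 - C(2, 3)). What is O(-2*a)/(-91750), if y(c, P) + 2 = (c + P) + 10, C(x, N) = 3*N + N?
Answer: 1/367000 ≈ 2.7248e-6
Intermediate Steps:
C(x, N) = 4*N
y(c, P) = 8 + P + c (y(c, P) = -2 + ((c + P) + 10) = -2 + ((P + c) + 10) = -2 + (10 + P + c) = 8 + P + c)
a = -⅛ (a = 1/(4 - 4*3) = 1/(4 - 1*12) = 1/(4 - 12) = 1/(-8) = 1*(-⅛) = -⅛ ≈ -0.12500)
O(S) = -S (O(S) = -(8 + 5 - 10)*S/3 = -S)
O(-2*a)/(-91750) = -(-2)*(-1)/8/(-91750) = -1*¼*(-1/91750) = -¼*(-1/91750) = 1/367000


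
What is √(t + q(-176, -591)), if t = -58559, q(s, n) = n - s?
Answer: I*√58974 ≈ 242.85*I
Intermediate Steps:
√(t + q(-176, -591)) = √(-58559 + (-591 - 1*(-176))) = √(-58559 + (-591 + 176)) = √(-58559 - 415) = √(-58974) = I*√58974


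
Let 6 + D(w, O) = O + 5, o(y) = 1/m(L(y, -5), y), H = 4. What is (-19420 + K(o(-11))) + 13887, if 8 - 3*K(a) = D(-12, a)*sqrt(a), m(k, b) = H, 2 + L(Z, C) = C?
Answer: -132725/24 ≈ -5530.2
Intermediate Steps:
L(Z, C) = -2 + C
m(k, b) = 4
o(y) = 1/4
D(w, O) = -1 + O (D(w, O) = -6 + (O + 5) = -6 + (5 + O) = -1 + O)
K(a) = 8/3 - sqrt(a)*(-1 + a)/3 (K(a) = 8/3 - (-1 + a)*sqrt(a)/3 = 8/3 - sqrt(a)*(-1 + a)/3)
(-19420 + K(o(-11))) + 13887 = (-19420 + (8/3 + sqrt(1/4)*(1 - 1*1/4)/3)) + 13887 = (-19420 + (8/3 + (1/3)*(1/2)*(1 - 1/4))) + 13887 = (-19420 + (8/3 + (1/3)*(1/2)*(3/4))) + 13887 = (-19420 + (8/3 + 1/8)) + 13887 = (-19420 + 67/24) + 13887 = -466013/24 + 13887 = -132725/24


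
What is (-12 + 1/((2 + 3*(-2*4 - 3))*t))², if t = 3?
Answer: 1247689/8649 ≈ 144.26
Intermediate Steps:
(-12 + 1/((2 + 3*(-2*4 - 3))*t))² = (-12 + 1/((2 + 3*(-2*4 - 3))*3))² = (-12 + 1/((2 + 3*(-8 - 3))*3))² = (-12 + 1/((2 + 3*(-11))*3))² = (-12 + 1/((2 - 33)*3))² = (-12 + 1/(-31*3))² = (-12 + 1/(-93))² = (-12 - 1/93)² = (-1117/93)² = 1247689/8649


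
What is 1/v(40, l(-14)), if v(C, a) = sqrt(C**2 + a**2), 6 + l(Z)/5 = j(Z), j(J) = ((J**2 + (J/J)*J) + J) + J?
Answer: sqrt(1373)/27460 ≈ 0.0013494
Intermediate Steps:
j(J) = J**2 + 3*J (j(J) = ((J**2 + 1*J) + J) + J = ((J**2 + J) + J) + J = ((J + J**2) + J) + J = (J**2 + 2*J) + J = J**2 + 3*J)
l(Z) = -30 + 5*Z*(3 + Z) (l(Z) = -30 + 5*(Z*(3 + Z)) = -30 + 5*Z*(3 + Z))
1/v(40, l(-14)) = 1/(sqrt(40**2 + (-30 + 5*(-14)*(3 - 14))**2)) = 1/(sqrt(1600 + (-30 + 5*(-14)*(-11))**2)) = 1/(sqrt(1600 + (-30 + 770)**2)) = 1/(sqrt(1600 + 740**2)) = 1/(sqrt(1600 + 547600)) = 1/(sqrt(549200)) = 1/(20*sqrt(1373)) = sqrt(1373)/27460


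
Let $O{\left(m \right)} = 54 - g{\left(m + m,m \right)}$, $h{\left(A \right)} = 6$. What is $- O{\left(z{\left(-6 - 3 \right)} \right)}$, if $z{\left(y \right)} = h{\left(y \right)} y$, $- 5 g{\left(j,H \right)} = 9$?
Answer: $- \frac{279}{5} \approx -55.8$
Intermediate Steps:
$g{\left(j,H \right)} = - \frac{9}{5}$ ($g{\left(j,H \right)} = \left(- \frac{1}{5}\right) 9 = - \frac{9}{5}$)
$z{\left(y \right)} = 6 y$
$O{\left(m \right)} = \frac{279}{5}$ ($O{\left(m \right)} = 54 - - \frac{9}{5} = 54 + \frac{9}{5} = \frac{279}{5}$)
$- O{\left(z{\left(-6 - 3 \right)} \right)} = \left(-1\right) \frac{279}{5} = - \frac{279}{5}$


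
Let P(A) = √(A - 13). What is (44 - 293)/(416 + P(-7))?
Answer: -8632/14423 + 83*I*√5/28846 ≈ -0.59849 + 0.0064339*I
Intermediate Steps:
P(A) = √(-13 + A)
(44 - 293)/(416 + P(-7)) = (44 - 293)/(416 + √(-13 - 7)) = -249/(416 + √(-20)) = -249/(416 + 2*I*√5)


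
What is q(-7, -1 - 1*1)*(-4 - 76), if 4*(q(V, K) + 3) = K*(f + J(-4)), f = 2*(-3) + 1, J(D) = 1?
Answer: 80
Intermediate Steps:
f = -5 (f = -6 + 1 = -5)
q(V, K) = -3 - K (q(V, K) = -3 + (K*(-5 + 1))/4 = -3 + (K*(-4))/4 = -3 + (-4*K)/4 = -3 - K)
q(-7, -1 - 1*1)*(-4 - 76) = (-3 - (-1 - 1*1))*(-4 - 76) = (-3 - (-1 - 1))*(-80) = (-3 - 1*(-2))*(-80) = (-3 + 2)*(-80) = -1*(-80) = 80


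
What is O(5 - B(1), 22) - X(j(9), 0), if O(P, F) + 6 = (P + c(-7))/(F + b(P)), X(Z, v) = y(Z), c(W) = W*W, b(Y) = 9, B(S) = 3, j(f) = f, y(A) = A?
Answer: -414/31 ≈ -13.355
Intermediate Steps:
c(W) = W**2
X(Z, v) = Z
O(P, F) = -6 + (49 + P)/(9 + F) (O(P, F) = -6 + (P + (-7)**2)/(F + 9) = -6 + (P + 49)/(9 + F) = -6 + (49 + P)/(9 + F))
O(5 - B(1), 22) - X(j(9), 0) = (-5 + (5 - 1*3) - 6*22)/(9 + 22) - 1*9 = (-5 + (5 - 3) - 132)/31 - 9 = (-5 + 2 - 132)/31 - 9 = (1/31)*(-135) - 9 = -135/31 - 9 = -414/31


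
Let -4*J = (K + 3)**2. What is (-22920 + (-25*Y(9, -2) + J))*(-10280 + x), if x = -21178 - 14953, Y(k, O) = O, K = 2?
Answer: 4246838555/4 ≈ 1.0617e+9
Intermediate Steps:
J = -25/4 (J = -(2 + 3)**2/4 = -1/4*5**2 = -1/4*25 = -25/4 ≈ -6.2500)
x = -36131
(-22920 + (-25*Y(9, -2) + J))*(-10280 + x) = (-22920 + (-25*(-2) - 25/4))*(-10280 - 36131) = (-22920 + (50 - 25/4))*(-46411) = (-22920 + 175/4)*(-46411) = -91505/4*(-46411) = 4246838555/4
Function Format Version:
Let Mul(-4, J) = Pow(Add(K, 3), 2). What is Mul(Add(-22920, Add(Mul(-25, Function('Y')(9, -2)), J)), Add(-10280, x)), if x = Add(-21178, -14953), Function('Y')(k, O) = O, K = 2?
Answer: Rational(4246838555, 4) ≈ 1.0617e+9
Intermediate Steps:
J = Rational(-25, 4) (J = Mul(Rational(-1, 4), Pow(Add(2, 3), 2)) = Mul(Rational(-1, 4), Pow(5, 2)) = Mul(Rational(-1, 4), 25) = Rational(-25, 4) ≈ -6.2500)
x = -36131
Mul(Add(-22920, Add(Mul(-25, Function('Y')(9, -2)), J)), Add(-10280, x)) = Mul(Add(-22920, Add(Mul(-25, -2), Rational(-25, 4))), Add(-10280, -36131)) = Mul(Add(-22920, Add(50, Rational(-25, 4))), -46411) = Mul(Add(-22920, Rational(175, 4)), -46411) = Mul(Rational(-91505, 4), -46411) = Rational(4246838555, 4)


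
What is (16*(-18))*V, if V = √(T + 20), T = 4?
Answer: -576*√6 ≈ -1410.9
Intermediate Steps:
V = 2*√6 (V = √(4 + 20) = √24 = 2*√6 ≈ 4.8990)
(16*(-18))*V = (16*(-18))*(2*√6) = -576*√6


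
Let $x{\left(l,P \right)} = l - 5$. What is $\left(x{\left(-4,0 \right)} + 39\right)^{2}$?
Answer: $900$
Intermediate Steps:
$x{\left(l,P \right)} = -5 + l$
$\left(x{\left(-4,0 \right)} + 39\right)^{2} = \left(\left(-5 - 4\right) + 39\right)^{2} = \left(-9 + 39\right)^{2} = 30^{2} = 900$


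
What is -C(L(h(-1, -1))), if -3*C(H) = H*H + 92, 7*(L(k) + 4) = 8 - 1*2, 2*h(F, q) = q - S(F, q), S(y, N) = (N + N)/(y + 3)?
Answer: 1664/49 ≈ 33.959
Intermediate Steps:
S(y, N) = 2*N/(3 + y) (S(y, N) = (2*N)/(3 + y) = 2*N/(3 + y))
h(F, q) = q/2 - q/(3 + F) (h(F, q) = (q - 2*q/(3 + F))/2 = q/2 - q/(3 + F))
L(k) = -22/7 (L(k) = -4 + (8 - 1*2)/7 = -4 + (8 - 2)/7 = -4 + (⅐)*6 = -4 + 6/7 = -22/7)
C(H) = -92/3 - H²/3 (C(H) = -(H*H + 92)/3 = -(H² + 92)/3 = -(92 + H²)/3 = -92/3 - H²/3)
-C(L(h(-1, -1))) = -(-92/3 - (-22/7)²/3) = -(-92/3 - ⅓*484/49) = -(-92/3 - 484/147) = -1*(-1664/49) = 1664/49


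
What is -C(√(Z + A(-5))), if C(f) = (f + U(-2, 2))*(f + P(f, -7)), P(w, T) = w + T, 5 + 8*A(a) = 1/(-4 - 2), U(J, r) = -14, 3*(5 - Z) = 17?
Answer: -763/8 + 35*I*√21/4 ≈ -95.375 + 40.098*I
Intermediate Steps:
Z = -⅔ (Z = 5 - ⅓*17 = 5 - 17/3 = -⅔ ≈ -0.66667)
A(a) = -31/48 (A(a) = -5/8 + 1/(8*(-4 - 2)) = -5/8 + (⅛)/(-6) = -5/8 + (⅛)*(-⅙) = -5/8 - 1/48 = -31/48)
P(w, T) = T + w
C(f) = (-14 + f)*(-7 + 2*f) (C(f) = (f - 14)*(f + (-7 + f)) = (-14 + f)*(-7 + 2*f))
-C(√(Z + A(-5))) = -(98 - 35*√(-⅔ - 31/48) + 2*(√(-⅔ - 31/48))²) = -(98 - 35*I*√21/4 + 2*(√(-21/16))²) = -(98 - 35*I*√21/4 + 2*(I*√21/4)²) = -(98 - 35*I*√21/4 + 2*(-21/16)) = -(98 - 35*I*√21/4 - 21/8) = -(763/8 - 35*I*√21/4) = -763/8 + 35*I*√21/4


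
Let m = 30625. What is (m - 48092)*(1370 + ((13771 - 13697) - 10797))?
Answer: 163368851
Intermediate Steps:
(m - 48092)*(1370 + ((13771 - 13697) - 10797)) = (30625 - 48092)*(1370 + ((13771 - 13697) - 10797)) = -17467*(1370 + (74 - 10797)) = -17467*(1370 - 10723) = -17467*(-9353) = 163368851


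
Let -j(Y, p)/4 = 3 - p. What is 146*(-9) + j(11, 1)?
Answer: -1322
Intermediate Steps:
j(Y, p) = -12 + 4*p (j(Y, p) = -4*(3 - p) = -12 + 4*p)
146*(-9) + j(11, 1) = 146*(-9) + (-12 + 4*1) = -1314 + (-12 + 4) = -1314 - 8 = -1322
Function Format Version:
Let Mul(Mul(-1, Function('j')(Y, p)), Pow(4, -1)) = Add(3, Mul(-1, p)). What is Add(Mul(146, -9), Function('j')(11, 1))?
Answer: -1322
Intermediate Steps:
Function('j')(Y, p) = Add(-12, Mul(4, p)) (Function('j')(Y, p) = Mul(-4, Add(3, Mul(-1, p))) = Add(-12, Mul(4, p)))
Add(Mul(146, -9), Function('j')(11, 1)) = Add(Mul(146, -9), Add(-12, Mul(4, 1))) = Add(-1314, Add(-12, 4)) = Add(-1314, -8) = -1322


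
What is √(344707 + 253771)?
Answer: √598478 ≈ 773.61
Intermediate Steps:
√(344707 + 253771) = √598478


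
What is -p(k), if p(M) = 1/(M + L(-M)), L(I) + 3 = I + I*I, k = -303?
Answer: -1/91806 ≈ -1.0893e-5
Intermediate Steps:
L(I) = -3 + I + I² (L(I) = -3 + (I + I*I) = -3 + (I + I²) = -3 + I + I²)
p(M) = 1/(-3 + M²) (p(M) = 1/(M + (-3 - M + (-M)²)) = 1/(M + (-3 - M + M²)) = 1/(M + (-3 + M² - M)) = 1/(-3 + M²))
-p(k) = -1/(-3 + (-303)²) = -1/(-3 + 91809) = -1/91806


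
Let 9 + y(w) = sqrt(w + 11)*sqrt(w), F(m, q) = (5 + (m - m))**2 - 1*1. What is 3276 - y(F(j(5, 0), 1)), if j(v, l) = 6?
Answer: 3285 - 2*sqrt(210) ≈ 3256.0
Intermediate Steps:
F(m, q) = 24 (F(m, q) = (5 + 0)**2 - 1 = 5**2 - 1 = 25 - 1 = 24)
y(w) = -9 + sqrt(w)*sqrt(11 + w) (y(w) = -9 + sqrt(w + 11)*sqrt(w) = -9 + sqrt(11 + w)*sqrt(w) = -9 + sqrt(w)*sqrt(11 + w))
3276 - y(F(j(5, 0), 1)) = 3276 - (-9 + sqrt(24)*sqrt(11 + 24)) = 3276 - (-9 + (2*sqrt(6))*sqrt(35)) = 3276 - (-9 + 2*sqrt(210)) = 3276 + (9 - 2*sqrt(210)) = 3285 - 2*sqrt(210)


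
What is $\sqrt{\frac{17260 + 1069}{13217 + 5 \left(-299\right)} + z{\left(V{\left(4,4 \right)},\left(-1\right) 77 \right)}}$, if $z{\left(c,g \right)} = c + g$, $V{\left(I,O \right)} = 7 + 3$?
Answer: $\frac{i \sqrt{8991301490}}{11722} \approx 8.0893 i$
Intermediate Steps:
$V{\left(I,O \right)} = 10$
$\sqrt{\frac{17260 + 1069}{13217 + 5 \left(-299\right)} + z{\left(V{\left(4,4 \right)},\left(-1\right) 77 \right)}} = \sqrt{\frac{17260 + 1069}{13217 + 5 \left(-299\right)} + \left(10 - 77\right)} = \sqrt{\frac{18329}{13217 - 1495} + \left(10 - 77\right)} = \sqrt{\frac{18329}{11722} - 67} = \sqrt{- \frac{767045}{11722}} = \frac{i \sqrt{8991301490}}{11722}$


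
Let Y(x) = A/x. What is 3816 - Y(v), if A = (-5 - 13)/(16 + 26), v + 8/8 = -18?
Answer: 507525/133 ≈ 3816.0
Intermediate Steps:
v = -19 (v = -1 - 18 = -19)
A = -3/7 (A = -18/42 = -18*1/42 = -3/7 ≈ -0.42857)
Y(x) = -3/(7*x)
3816 - Y(v) = 3816 - (-3)/(7*(-19)) = 3816 - (-3)*(-1)/(7*19) = 3816 - 1*3/133 = 3816 - 3/133 = 507525/133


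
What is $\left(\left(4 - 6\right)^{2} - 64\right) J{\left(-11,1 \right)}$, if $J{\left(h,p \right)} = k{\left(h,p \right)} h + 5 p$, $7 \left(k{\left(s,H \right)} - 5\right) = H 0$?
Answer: $3000$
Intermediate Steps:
$k{\left(s,H \right)} = 5$ ($k{\left(s,H \right)} = 5 + \frac{H 0}{7} = 5 + \frac{1}{7} \cdot 0 = 5 + 0 = 5$)
$J{\left(h,p \right)} = 5 h + 5 p$
$\left(\left(4 - 6\right)^{2} - 64\right) J{\left(-11,1 \right)} = \left(\left(4 - 6\right)^{2} - 64\right) \left(5 \left(-11\right) + 5 \cdot 1\right) = \left(\left(-2\right)^{2} - 64\right) \left(-55 + 5\right) = \left(4 - 64\right) \left(-50\right) = \left(-60\right) \left(-50\right) = 3000$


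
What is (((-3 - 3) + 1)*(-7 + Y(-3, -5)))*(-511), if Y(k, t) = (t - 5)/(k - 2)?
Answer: -12775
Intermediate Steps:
Y(k, t) = (-5 + t)/(-2 + k)
(((-3 - 3) + 1)*(-7 + Y(-3, -5)))*(-511) = (((-3 - 3) + 1)*(-7 + (-5 - 5)/(-2 - 3)))*(-511) = ((-6 + 1)*(-7 - 10/(-5)))*(-511) = -5*(-7 - ⅕*(-10))*(-511) = -5*(-7 + 2)*(-511) = -5*(-5)*(-511) = 25*(-511) = -12775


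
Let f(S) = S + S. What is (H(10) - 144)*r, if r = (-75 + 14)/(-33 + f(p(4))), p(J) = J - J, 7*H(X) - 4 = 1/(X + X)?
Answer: -408273/1540 ≈ -265.11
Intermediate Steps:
H(X) = 4/7 + 1/(14*X) (H(X) = 4/7 + 1/(7*(X + X)) = 4/7 + 1/(7*((2*X))) = 4/7 + (1/(2*X))/7 = 4/7 + 1/(14*X))
p(J) = 0
f(S) = 2*S
r = 61/33 (r = (-75 + 14)/(-33 + 2*0) = -61/(-33 + 0) = -61/(-33) = -61*(-1/33) = 61/33 ≈ 1.8485)
(H(10) - 144)*r = ((1/14)*(1 + 8*10)/10 - 144)*(61/33) = ((1/14)*(⅒)*(1 + 80) - 144)*(61/33) = ((1/14)*(⅒)*81 - 144)*(61/33) = (81/140 - 144)*(61/33) = -20079/140*61/33 = -408273/1540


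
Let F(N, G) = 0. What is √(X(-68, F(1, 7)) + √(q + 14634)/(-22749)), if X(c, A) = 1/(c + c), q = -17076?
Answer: √(-17595578034 - 105191376*I*√2442)/1546932 ≈ 0.012533 - 0.08666*I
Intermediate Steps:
X(c, A) = 1/(2*c)
√(X(-68, F(1, 7)) + √(q + 14634)/(-22749)) = √((½)/(-68) + √(-17076 + 14634)/(-22749)) = √((½)*(-1/68) + √(-2442)*(-1/22749)) = √(-1/136 + (I*√2442)*(-1/22749)) = √(-1/136 - I*√2442/22749)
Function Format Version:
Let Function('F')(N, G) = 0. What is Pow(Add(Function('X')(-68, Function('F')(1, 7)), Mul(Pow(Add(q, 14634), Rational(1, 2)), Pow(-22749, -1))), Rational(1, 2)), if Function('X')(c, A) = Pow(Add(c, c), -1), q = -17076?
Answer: Mul(Rational(1, 1546932), Pow(Add(-17595578034, Mul(-105191376, I, Pow(2442, Rational(1, 2)))), Rational(1, 2))) ≈ Add(0.012533, Mul(-0.086660, I))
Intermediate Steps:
Function('X')(c, A) = Mul(Rational(1, 2), Pow(c, -1)) (Function('X')(c, A) = Pow(Mul(2, c), -1) = Mul(Rational(1, 2), Pow(c, -1)))
Pow(Add(Function('X')(-68, Function('F')(1, 7)), Mul(Pow(Add(q, 14634), Rational(1, 2)), Pow(-22749, -1))), Rational(1, 2)) = Pow(Add(Mul(Rational(1, 2), Pow(-68, -1)), Mul(Pow(Add(-17076, 14634), Rational(1, 2)), Pow(-22749, -1))), Rational(1, 2)) = Pow(Add(Mul(Rational(1, 2), Rational(-1, 68)), Mul(Pow(-2442, Rational(1, 2)), Rational(-1, 22749))), Rational(1, 2)) = Pow(Add(Rational(-1, 136), Mul(Mul(I, Pow(2442, Rational(1, 2))), Rational(-1, 22749))), Rational(1, 2)) = Pow(Add(Rational(-1, 136), Mul(Rational(-1, 22749), I, Pow(2442, Rational(1, 2)))), Rational(1, 2))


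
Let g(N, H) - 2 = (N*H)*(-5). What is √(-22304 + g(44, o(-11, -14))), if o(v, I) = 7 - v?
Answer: 3*I*√2918 ≈ 162.06*I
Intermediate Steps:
g(N, H) = 2 - 5*H*N (g(N, H) = 2 + (N*H)*(-5) = 2 + (H*N)*(-5) = 2 - 5*H*N)
√(-22304 + g(44, o(-11, -14))) = √(-22304 + (2 - 5*(7 - 1*(-11))*44)) = √(-22304 + (2 - 5*(7 + 11)*44)) = √(-22304 + (2 - 5*18*44)) = √(-22304 + (2 - 3960)) = √(-22304 - 3958) = √(-26262) = 3*I*√2918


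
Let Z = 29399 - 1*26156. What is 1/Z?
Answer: 1/3243 ≈ 0.00030836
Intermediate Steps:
Z = 3243 (Z = 29399 - 26156 = 3243)
1/Z = 1/3243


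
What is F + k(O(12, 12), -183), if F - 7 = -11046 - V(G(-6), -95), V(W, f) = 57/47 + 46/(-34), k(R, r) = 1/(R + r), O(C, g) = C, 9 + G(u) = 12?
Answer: -1508229178/136629 ≈ -11039.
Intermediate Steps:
G(u) = 3 (G(u) = -9 + 12 = 3)
V(W, f) = -112/799 (V(W, f) = 57*(1/47) + 46*(-1/34) = 57/47 - 23/17 = -112/799)
F = -8820049/799 (F = 7 + (-11046 - 1*(-112/799)) = 7 + (-11046 + 112/799) = 7 - 8825642/799 = -8820049/799 ≈ -11039.)
F + k(O(12, 12), -183) = -8820049/799 + 1/(12 - 183) = -8820049/799 + 1/(-171) = -8820049/799 - 1/171 = -1508229178/136629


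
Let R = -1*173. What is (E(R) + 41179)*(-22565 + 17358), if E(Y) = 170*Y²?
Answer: -26707270563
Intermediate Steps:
R = -173
(E(R) + 41179)*(-22565 + 17358) = (170*(-173)² + 41179)*(-22565 + 17358) = (170*29929 + 41179)*(-5207) = (5087930 + 41179)*(-5207) = 5129109*(-5207) = -26707270563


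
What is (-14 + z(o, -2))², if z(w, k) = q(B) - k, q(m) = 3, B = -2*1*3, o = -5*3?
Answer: 81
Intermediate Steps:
o = -15
B = -6 (B = -2*3 = -6)
z(w, k) = 3 - k
(-14 + z(o, -2))² = (-14 + (3 - 1*(-2)))² = (-14 + (3 + 2))² = (-14 + 5)² = (-9)² = 81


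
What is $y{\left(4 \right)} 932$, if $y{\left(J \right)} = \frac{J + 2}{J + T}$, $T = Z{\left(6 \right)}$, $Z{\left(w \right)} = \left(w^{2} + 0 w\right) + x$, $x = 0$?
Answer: $\frac{699}{5} \approx 139.8$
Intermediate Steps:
$Z{\left(w \right)} = w^{2}$ ($Z{\left(w \right)} = \left(w^{2} + 0 w\right) + 0 = \left(w^{2} + 0\right) + 0 = w^{2} + 0 = w^{2}$)
$T = 36$ ($T = 6^{2} = 36$)
$y{\left(J \right)} = \frac{2 + J}{36 + J}$ ($y{\left(J \right)} = \frac{J + 2}{J + 36} = \frac{2 + J}{36 + J}$)
$y{\left(4 \right)} 932 = \frac{2 + 4}{36 + 4} \cdot 932 = \frac{1}{40} \cdot 6 \cdot 932 = \frac{3}{20} \cdot 932 = \frac{699}{5}$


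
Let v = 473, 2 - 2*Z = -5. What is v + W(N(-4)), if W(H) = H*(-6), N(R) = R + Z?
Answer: 476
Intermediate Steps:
Z = 7/2 (Z = 1 - ½*(-5) = 1 + 5/2 = 7/2 ≈ 3.5000)
N(R) = 7/2 + R (N(R) = R + 7/2 = 7/2 + R)
W(H) = -6*H
v + W(N(-4)) = 473 - 6*(7/2 - 4) = 473 - 6*(-½) = 473 + 3 = 476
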